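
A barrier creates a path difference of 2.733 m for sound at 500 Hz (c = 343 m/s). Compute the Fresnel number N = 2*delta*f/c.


N = 2*delta*f/c = 2*delta/lambda, where lambda = c/f
lambda = 343 / 500 = 0.686 m
N = 2 * 2.733 / 0.686 = 7.9679


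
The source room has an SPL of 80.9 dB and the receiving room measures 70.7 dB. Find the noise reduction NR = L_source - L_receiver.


NR = L_source - L_receiver (difference between source and receiving room levels)
NR = 80.9 - 70.7 = 10.2 dB


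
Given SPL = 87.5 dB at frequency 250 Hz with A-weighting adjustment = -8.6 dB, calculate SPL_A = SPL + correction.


A-weighting table: 250 Hz -> -8.6 dB correction
SPL_A = SPL + correction = 87.5 + (-8.6) = 78.9 dBA


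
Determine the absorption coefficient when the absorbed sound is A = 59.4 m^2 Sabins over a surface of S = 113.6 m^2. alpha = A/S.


Absorption coefficient = absorbed power / incident power
alpha = A / S = 59.4 / 113.6 = 0.52289


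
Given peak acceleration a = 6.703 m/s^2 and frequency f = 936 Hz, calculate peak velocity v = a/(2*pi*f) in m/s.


omega = 2*pi*f = 2*pi*936 = 5881.06 rad/s
v = a / omega = 6.703 / 5881.06 = 0.0011398 m/s


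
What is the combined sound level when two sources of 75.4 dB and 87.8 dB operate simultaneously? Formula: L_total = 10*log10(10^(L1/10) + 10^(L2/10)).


10^(75.4/10) = 3.46737e+07
10^(87.8/10) = 6.0256e+08
Sum = 3.46737e+07 + 6.0256e+08 = 6.37234e+08
L_total = 10*log10(6.37234e+08) = 88.043 dB


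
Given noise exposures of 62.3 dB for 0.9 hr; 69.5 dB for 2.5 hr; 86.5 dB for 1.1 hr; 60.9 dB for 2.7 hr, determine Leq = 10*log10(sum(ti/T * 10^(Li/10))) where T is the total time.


T_total = 0.9 + 2.5 + 1.1 + 2.7 = 7.2 hr
(0.9/7.2) * 10^(62.3/10) = 212280
(2.5/7.2) * 10^(69.5/10) = 3.09462e+06
(1.1/7.2) * 10^(86.5/10) = 6.82433e+07
(2.7/7.2) * 10^(60.9/10) = 461351
Sum = 212280 + 3.09462e+06 + 6.82433e+07 + 461351 = 7.20116e+07
Leq = 10*log10(7.20116e+07) = 78.574 dB


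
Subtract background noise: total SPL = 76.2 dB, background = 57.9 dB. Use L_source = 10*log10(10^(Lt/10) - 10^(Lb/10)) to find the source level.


10^(76.2/10) = 4.16869e+07
10^(57.9/10) = 616595
Difference = 4.16869e+07 - 616595 = 4.10703e+07
L_source = 10*log10(4.10703e+07) = 76.135 dB


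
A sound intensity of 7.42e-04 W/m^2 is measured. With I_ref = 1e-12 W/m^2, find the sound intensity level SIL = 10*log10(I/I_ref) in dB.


I / I_ref = 7.42e-04 / 1e-12 = 7.42e+08
SIL = 10 * log10(7.42e+08) = 88.704 dB


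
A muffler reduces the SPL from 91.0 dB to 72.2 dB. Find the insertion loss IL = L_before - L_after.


Insertion loss = SPL without muffler - SPL with muffler
IL = 91.0 - 72.2 = 18.8 dB


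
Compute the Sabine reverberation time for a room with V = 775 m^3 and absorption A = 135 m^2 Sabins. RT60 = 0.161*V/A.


RT60 = 0.161 * 775 / 135 = 0.92426 s


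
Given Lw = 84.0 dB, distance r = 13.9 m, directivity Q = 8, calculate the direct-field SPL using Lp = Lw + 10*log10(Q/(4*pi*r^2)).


4*pi*r^2 = 4*pi*13.9^2 = 2427.95 m^2
Q / (4*pi*r^2) = 8 / 2427.95 = 0.00329496
Lp = 84.0 + 10*log10(0.00329496) = 59.179 dB


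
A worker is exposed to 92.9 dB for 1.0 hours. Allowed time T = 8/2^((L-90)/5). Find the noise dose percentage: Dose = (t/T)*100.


T_allowed = 8 / 2^((92.9 - 90)/5) = 5.35171 hr
Dose = 1.0 / 5.35171 * 100 = 18.686 %


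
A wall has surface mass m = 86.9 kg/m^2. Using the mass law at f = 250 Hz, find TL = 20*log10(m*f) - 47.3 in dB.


m * f = 86.9 * 250 = 21725
20*log10(21725) = 86.7392 dB
TL = 86.7392 - 47.3 = 39.439 dB


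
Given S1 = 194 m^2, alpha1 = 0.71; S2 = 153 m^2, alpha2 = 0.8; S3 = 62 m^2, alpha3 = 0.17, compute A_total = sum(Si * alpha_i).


194 * 0.71 = 137.74
153 * 0.8 = 122.4
62 * 0.17 = 10.54
A_total = 137.74 + 122.4 + 10.54 = 270.68 m^2


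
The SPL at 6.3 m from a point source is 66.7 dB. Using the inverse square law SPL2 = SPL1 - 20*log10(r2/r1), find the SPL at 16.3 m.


r2/r1 = 16.3/6.3 = 2.5873
Correction = 20*log10(2.5873) = 8.25694 dB
SPL2 = 66.7 - 8.25694 = 58.443 dB


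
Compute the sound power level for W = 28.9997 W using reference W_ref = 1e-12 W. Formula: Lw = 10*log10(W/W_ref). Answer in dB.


W / W_ref = 28.9997 / 1e-12 = 2.89997e+13
Lw = 10 * log10(2.89997e+13) = 134.62 dB


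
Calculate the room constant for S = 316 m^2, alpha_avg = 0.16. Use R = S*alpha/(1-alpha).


R = 316 * 0.16 / (1 - 0.16) = 60.19 m^2


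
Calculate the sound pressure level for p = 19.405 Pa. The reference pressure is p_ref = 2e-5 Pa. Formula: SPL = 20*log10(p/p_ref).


p / p_ref = 19.405 / 2e-5 = 970250
SPL = 20 * log10(970250) = 119.74 dB


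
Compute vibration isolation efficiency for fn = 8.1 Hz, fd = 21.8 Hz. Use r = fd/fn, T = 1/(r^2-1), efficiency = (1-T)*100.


r = 21.8 / 8.1 = 2.69136
r^2 - 1 = 2.69136^2 - 1 = 6.24342
T = 1/6.24342 = 0.160169
Efficiency = (1 - 0.160169)*100 = 83.983 %


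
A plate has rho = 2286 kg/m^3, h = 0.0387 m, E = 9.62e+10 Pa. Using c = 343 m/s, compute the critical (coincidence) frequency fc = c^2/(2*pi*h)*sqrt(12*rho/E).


12*rho/E = 12*2286/9.62e+10 = 2.85156e-07
sqrt(12*rho/E) = sqrt(2.85156e-07) = 0.000534
c^2/(2*pi*h) = 343^2/(2*pi*0.0387) = 483835
fc = 483835 * 0.000534 = 258.37 Hz


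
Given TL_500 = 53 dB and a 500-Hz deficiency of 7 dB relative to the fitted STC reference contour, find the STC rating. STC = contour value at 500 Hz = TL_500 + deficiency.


By ASTM E413, STC = value of the fitted reference contour at 500 Hz.
Contour value at 500 Hz = TL_500 + deficiency = 53 + 7 = 60
STC = 60


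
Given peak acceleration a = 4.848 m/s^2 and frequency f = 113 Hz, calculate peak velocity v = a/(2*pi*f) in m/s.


omega = 2*pi*f = 2*pi*113 = 710 rad/s
v = a / omega = 4.848 / 710 = 0.0068282 m/s


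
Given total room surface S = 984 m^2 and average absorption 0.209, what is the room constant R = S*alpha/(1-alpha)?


R = 984 * 0.209 / (1 - 0.209) = 259.99 m^2


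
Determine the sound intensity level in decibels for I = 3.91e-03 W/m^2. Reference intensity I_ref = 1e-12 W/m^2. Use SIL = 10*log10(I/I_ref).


I / I_ref = 3.91e-03 / 1e-12 = 3.91e+09
SIL = 10 * log10(3.91e+09) = 95.922 dB


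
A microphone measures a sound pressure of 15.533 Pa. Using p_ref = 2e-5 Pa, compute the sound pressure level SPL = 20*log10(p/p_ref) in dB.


p / p_ref = 15.533 / 2e-5 = 776650
SPL = 20 * log10(776650) = 117.8 dB


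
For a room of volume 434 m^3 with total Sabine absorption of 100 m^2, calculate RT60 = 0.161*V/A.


RT60 = 0.161 * 434 / 100 = 0.69874 s


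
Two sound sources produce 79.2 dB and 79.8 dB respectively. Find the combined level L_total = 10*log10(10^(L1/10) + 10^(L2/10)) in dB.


10^(79.2/10) = 8.31764e+07
10^(79.8/10) = 9.54993e+07
Sum = 8.31764e+07 + 9.54993e+07 = 1.78676e+08
L_total = 10*log10(1.78676e+08) = 82.521 dB


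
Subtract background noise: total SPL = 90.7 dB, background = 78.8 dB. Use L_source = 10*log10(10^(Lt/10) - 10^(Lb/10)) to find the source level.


10^(90.7/10) = 1.1749e+09
10^(78.8/10) = 7.58578e+07
Difference = 1.1749e+09 - 7.58578e+07 = 1.09904e+09
L_source = 10*log10(1.09904e+09) = 90.41 dB


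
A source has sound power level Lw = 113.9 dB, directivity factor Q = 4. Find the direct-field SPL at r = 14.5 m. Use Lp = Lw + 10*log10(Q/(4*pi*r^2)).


4*pi*r^2 = 4*pi*14.5^2 = 2642.08 m^2
Q / (4*pi*r^2) = 4 / 2642.08 = 0.00151396
Lp = 113.9 + 10*log10(0.00151396) = 85.701 dB


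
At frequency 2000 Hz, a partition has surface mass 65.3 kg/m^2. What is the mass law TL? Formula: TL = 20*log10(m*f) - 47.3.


m * f = 65.3 * 2000 = 130600
20*log10(130600) = 102.319 dB
TL = 102.319 - 47.3 = 55.019 dB


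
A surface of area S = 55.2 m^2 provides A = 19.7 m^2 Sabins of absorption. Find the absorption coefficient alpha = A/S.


Absorption coefficient = absorbed power / incident power
alpha = A / S = 19.7 / 55.2 = 0.35688


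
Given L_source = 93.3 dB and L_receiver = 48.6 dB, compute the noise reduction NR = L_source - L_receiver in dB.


NR = L_source - L_receiver (difference between source and receiving room levels)
NR = 93.3 - 48.6 = 44.7 dB


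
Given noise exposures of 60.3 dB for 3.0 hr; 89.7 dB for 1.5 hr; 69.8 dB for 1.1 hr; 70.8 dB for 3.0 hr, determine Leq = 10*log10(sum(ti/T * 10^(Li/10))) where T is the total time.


T_total = 3.0 + 1.5 + 1.1 + 3.0 = 8.6 hr
(3.0/8.6) * 10^(60.3/10) = 373786
(1.5/8.6) * 10^(89.7/10) = 1.62777e+08
(1.1/8.6) * 10^(69.8/10) = 1.2215e+06
(3.0/8.6) * 10^(70.8/10) = 4.19395e+06
Sum = 373786 + 1.62777e+08 + 1.2215e+06 + 4.19395e+06 = 1.68566e+08
Leq = 10*log10(1.68566e+08) = 82.268 dB


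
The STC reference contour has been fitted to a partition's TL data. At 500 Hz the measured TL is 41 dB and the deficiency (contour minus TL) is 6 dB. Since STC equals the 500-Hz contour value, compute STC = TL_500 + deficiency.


By ASTM E413, STC = value of the fitted reference contour at 500 Hz.
Contour value at 500 Hz = TL_500 + deficiency = 41 + 6 = 47
STC = 47


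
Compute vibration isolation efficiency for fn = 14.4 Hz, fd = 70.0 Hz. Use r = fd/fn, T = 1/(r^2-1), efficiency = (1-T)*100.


r = 70.0 / 14.4 = 4.86111
r^2 - 1 = 4.86111^2 - 1 = 22.6304
T = 1/22.6304 = 0.0441883
Efficiency = (1 - 0.0441883)*100 = 95.581 %


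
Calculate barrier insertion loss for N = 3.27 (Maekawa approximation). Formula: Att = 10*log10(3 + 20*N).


3 + 20*N = 3 + 20*3.27 = 68.4
Att = 10*log10(68.4) = 18.351 dB


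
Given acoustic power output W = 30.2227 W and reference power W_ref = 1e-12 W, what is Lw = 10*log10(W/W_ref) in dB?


W / W_ref = 30.2227 / 1e-12 = 3.02227e+13
Lw = 10 * log10(3.02227e+13) = 134.8 dB


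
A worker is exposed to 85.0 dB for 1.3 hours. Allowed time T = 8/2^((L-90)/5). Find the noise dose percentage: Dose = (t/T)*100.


T_allowed = 8 / 2^((85.0 - 90)/5) = 16 hr
Dose = 1.3 / 16 * 100 = 8.125 %


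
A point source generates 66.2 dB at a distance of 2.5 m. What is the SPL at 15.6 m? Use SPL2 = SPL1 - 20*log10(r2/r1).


r2/r1 = 15.6/2.5 = 6.24
Correction = 20*log10(6.24) = 15.9037 dB
SPL2 = 66.2 - 15.9037 = 50.296 dB


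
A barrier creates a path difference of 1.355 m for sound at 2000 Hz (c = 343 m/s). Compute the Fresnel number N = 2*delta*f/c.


N = 2*delta*f/c = 2*delta/lambda, where lambda = c/f
lambda = 343 / 2000 = 0.1715 m
N = 2 * 1.355 / 0.1715 = 15.802


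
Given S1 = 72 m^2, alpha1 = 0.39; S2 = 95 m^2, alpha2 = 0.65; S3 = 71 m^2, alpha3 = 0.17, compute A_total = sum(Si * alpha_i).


72 * 0.39 = 28.08
95 * 0.65 = 61.75
71 * 0.17 = 12.07
A_total = 28.08 + 61.75 + 12.07 = 101.9 m^2


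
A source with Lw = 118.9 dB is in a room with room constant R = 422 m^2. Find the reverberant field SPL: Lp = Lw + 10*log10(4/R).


4/R = 4/422 = 0.00947867
Lp = 118.9 + 10*log10(0.00947867) = 98.667 dB


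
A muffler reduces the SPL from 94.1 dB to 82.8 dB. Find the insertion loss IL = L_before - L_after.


Insertion loss = SPL without muffler - SPL with muffler
IL = 94.1 - 82.8 = 11.3 dB


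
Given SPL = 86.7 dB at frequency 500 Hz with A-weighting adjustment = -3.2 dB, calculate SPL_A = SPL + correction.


A-weighting table: 500 Hz -> -3.2 dB correction
SPL_A = SPL + correction = 86.7 + (-3.2) = 83.5 dBA


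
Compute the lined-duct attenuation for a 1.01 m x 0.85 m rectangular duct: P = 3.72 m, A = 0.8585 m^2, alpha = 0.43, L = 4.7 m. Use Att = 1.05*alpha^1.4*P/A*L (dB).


alpha^1.4 = 0.43^1.4 = 0.3068
Attenuation rate = 1.05 * alpha^1.4 * P / A
= 1.05 * 0.3068 * 3.72 / 0.8585 = 1.39588 dB/m
Total Att = 1.39588 * 4.7 = 6.5606 dB


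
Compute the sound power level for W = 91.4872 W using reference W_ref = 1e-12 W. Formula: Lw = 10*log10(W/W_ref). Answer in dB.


W / W_ref = 91.4872 / 1e-12 = 9.14872e+13
Lw = 10 * log10(9.14872e+13) = 139.61 dB


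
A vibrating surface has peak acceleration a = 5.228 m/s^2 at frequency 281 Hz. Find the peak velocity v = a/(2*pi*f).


omega = 2*pi*f = 2*pi*281 = 1765.58 rad/s
v = a / omega = 5.228 / 1765.58 = 0.0029611 m/s


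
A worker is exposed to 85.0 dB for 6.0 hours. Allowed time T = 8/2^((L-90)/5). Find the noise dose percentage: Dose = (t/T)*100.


T_allowed = 8 / 2^((85.0 - 90)/5) = 16 hr
Dose = 6.0 / 16 * 100 = 37.5 %


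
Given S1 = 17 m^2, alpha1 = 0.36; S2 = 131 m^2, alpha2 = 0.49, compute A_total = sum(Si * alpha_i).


17 * 0.36 = 6.12
131 * 0.49 = 64.19
A_total = 6.12 + 64.19 = 70.31 m^2


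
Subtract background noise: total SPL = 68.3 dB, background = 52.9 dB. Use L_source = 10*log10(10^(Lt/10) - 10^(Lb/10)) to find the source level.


10^(68.3/10) = 6.76083e+06
10^(52.9/10) = 194984
Difference = 6.76083e+06 - 194984 = 6.56585e+06
L_source = 10*log10(6.56585e+06) = 68.173 dB


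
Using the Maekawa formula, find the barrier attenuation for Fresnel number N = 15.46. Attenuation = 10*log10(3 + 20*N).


3 + 20*N = 3 + 20*15.46 = 312.2
Att = 10*log10(312.2) = 24.944 dB


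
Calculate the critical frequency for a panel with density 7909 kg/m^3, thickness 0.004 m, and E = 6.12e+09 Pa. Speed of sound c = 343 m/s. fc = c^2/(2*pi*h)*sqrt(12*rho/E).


12*rho/E = 12*7909/6.12e+09 = 1.55078e-05
sqrt(12*rho/E) = sqrt(1.55078e-05) = 0.00393799
c^2/(2*pi*h) = 343^2/(2*pi*0.004) = 4.6811e+06
fc = 4.6811e+06 * 0.00393799 = 18434 Hz


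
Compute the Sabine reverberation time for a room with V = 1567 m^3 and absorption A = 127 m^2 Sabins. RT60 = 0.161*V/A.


RT60 = 0.161 * 1567 / 127 = 1.9865 s


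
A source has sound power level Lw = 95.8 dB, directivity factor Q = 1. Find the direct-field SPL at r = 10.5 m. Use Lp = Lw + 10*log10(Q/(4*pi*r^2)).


4*pi*r^2 = 4*pi*10.5^2 = 1385.44 m^2
Q / (4*pi*r^2) = 1 / 1385.44 = 0.000721792
Lp = 95.8 + 10*log10(0.000721792) = 64.384 dB


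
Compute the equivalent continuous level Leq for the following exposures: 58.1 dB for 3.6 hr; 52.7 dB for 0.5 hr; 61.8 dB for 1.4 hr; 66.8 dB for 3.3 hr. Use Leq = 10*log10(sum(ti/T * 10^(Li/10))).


T_total = 3.6 + 0.5 + 1.4 + 3.3 = 8.8 hr
(3.6/8.8) * 10^(58.1/10) = 264131
(0.5/8.8) * 10^(52.7/10) = 10580
(1.4/8.8) * 10^(61.8/10) = 240794
(3.3/8.8) * 10^(66.8/10) = 1.79486e+06
Sum = 264131 + 10580 + 240794 + 1.79486e+06 = 2.31036e+06
Leq = 10*log10(2.31036e+06) = 63.637 dB


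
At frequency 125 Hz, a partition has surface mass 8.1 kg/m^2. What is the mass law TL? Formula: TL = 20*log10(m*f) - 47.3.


m * f = 8.1 * 125 = 1012.5
20*log10(1012.5) = 60.1079 dB
TL = 60.1079 - 47.3 = 12.808 dB


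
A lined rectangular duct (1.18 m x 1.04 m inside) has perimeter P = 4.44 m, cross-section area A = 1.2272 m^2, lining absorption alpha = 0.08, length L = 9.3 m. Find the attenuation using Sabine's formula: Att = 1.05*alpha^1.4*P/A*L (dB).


alpha^1.4 = 0.08^1.4 = 0.029129
Attenuation rate = 1.05 * alpha^1.4 * P / A
= 1.05 * 0.029129 * 4.44 / 1.2272 = 0.110658 dB/m
Total Att = 0.110658 * 9.3 = 1.0291 dB


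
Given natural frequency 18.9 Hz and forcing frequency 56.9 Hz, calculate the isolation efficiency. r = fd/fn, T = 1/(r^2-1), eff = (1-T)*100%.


r = 56.9 / 18.9 = 3.01058
r^2 - 1 = 3.01058^2 - 1 = 8.06359
T = 1/8.06359 = 0.124014
Efficiency = (1 - 0.124014)*100 = 87.599 %


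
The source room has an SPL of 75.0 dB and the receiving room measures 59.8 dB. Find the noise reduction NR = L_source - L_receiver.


NR = L_source - L_receiver (difference between source and receiving room levels)
NR = 75.0 - 59.8 = 15.2 dB


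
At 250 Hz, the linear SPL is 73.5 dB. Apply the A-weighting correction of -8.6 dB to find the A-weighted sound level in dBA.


A-weighting table: 250 Hz -> -8.6 dB correction
SPL_A = SPL + correction = 73.5 + (-8.6) = 64.9 dBA


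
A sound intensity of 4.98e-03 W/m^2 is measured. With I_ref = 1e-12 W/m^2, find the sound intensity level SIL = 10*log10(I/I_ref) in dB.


I / I_ref = 4.98e-03 / 1e-12 = 4.98e+09
SIL = 10 * log10(4.98e+09) = 96.972 dB


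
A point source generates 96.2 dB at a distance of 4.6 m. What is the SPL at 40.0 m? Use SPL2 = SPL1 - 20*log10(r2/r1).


r2/r1 = 40.0/4.6 = 8.69565
Correction = 20*log10(8.69565) = 18.786 dB
SPL2 = 96.2 - 18.786 = 77.414 dB


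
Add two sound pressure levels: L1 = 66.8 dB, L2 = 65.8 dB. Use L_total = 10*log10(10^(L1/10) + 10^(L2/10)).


10^(66.8/10) = 4.7863e+06
10^(65.8/10) = 3.80189e+06
Sum = 4.7863e+06 + 3.80189e+06 = 8.58819e+06
L_total = 10*log10(8.58819e+06) = 69.339 dB


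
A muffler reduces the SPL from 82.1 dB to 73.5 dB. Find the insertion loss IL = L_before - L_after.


Insertion loss = SPL without muffler - SPL with muffler
IL = 82.1 - 73.5 = 8.6 dB


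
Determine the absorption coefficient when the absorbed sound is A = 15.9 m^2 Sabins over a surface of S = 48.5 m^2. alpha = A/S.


Absorption coefficient = absorbed power / incident power
alpha = A / S = 15.9 / 48.5 = 0.32784


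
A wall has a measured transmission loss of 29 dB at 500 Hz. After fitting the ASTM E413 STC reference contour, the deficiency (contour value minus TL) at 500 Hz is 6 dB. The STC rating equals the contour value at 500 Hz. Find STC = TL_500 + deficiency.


By ASTM E413, STC = value of the fitted reference contour at 500 Hz.
Contour value at 500 Hz = TL_500 + deficiency = 29 + 6 = 35
STC = 35


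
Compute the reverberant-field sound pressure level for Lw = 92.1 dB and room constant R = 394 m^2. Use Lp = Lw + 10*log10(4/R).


4/R = 4/394 = 0.0101523
Lp = 92.1 + 10*log10(0.0101523) = 72.166 dB


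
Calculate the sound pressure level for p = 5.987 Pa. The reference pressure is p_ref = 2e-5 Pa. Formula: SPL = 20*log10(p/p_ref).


p / p_ref = 5.987 / 2e-5 = 299350
SPL = 20 * log10(299350) = 109.52 dB


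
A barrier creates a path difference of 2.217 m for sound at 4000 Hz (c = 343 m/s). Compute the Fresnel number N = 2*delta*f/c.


N = 2*delta*f/c = 2*delta/lambda, where lambda = c/f
lambda = 343 / 4000 = 0.08575 m
N = 2 * 2.217 / 0.08575 = 51.708


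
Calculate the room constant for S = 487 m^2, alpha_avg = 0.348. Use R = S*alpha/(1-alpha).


R = 487 * 0.348 / (1 - 0.348) = 259.93 m^2


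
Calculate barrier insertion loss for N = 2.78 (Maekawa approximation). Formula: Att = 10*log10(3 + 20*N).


3 + 20*N = 3 + 20*2.78 = 58.6
Att = 10*log10(58.6) = 17.679 dB


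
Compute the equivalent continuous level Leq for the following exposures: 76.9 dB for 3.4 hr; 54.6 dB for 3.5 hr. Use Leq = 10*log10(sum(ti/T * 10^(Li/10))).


T_total = 3.4 + 3.5 = 6.9 hr
(3.4/6.9) * 10^(76.9/10) = 2.4134e+07
(3.5/6.9) * 10^(54.6/10) = 146291
Sum = 2.4134e+07 + 146291 = 2.42803e+07
Leq = 10*log10(2.42803e+07) = 73.853 dB


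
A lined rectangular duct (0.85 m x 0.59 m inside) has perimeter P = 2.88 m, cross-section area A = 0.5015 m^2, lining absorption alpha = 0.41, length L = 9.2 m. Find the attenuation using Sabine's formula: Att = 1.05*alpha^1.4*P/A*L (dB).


alpha^1.4 = 0.41^1.4 = 0.28701
Attenuation rate = 1.05 * alpha^1.4 * P / A
= 1.05 * 0.28701 * 2.88 / 0.5015 = 1.73064 dB/m
Total Att = 1.73064 * 9.2 = 15.922 dB


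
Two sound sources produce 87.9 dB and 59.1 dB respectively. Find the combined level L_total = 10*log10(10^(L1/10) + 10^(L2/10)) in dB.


10^(87.9/10) = 6.16595e+08
10^(59.1/10) = 812831
Sum = 6.16595e+08 + 812831 = 6.17408e+08
L_total = 10*log10(6.17408e+08) = 87.906 dB


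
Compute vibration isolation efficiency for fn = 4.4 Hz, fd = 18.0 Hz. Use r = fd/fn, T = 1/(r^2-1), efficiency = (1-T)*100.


r = 18.0 / 4.4 = 4.09091
r^2 - 1 = 4.09091^2 - 1 = 15.7355
T = 1/15.7355 = 0.0635506
Efficiency = (1 - 0.0635506)*100 = 93.645 %


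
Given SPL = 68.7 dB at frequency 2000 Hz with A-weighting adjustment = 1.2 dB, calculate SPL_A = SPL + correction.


A-weighting table: 2000 Hz -> 1.2 dB correction
SPL_A = SPL + correction = 68.7 + (1.2) = 69.9 dBA


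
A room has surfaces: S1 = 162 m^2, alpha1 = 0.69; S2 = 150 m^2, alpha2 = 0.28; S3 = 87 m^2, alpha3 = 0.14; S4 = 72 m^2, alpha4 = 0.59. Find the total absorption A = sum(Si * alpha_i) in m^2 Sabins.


162 * 0.69 = 111.78
150 * 0.28 = 42
87 * 0.14 = 12.18
72 * 0.59 = 42.48
A_total = 111.78 + 42 + 12.18 + 42.48 = 208.44 m^2


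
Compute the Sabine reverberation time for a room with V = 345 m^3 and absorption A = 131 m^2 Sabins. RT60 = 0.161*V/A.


RT60 = 0.161 * 345 / 131 = 0.42401 s


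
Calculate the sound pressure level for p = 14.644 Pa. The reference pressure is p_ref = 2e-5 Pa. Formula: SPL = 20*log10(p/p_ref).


p / p_ref = 14.644 / 2e-5 = 732200
SPL = 20 * log10(732200) = 117.29 dB


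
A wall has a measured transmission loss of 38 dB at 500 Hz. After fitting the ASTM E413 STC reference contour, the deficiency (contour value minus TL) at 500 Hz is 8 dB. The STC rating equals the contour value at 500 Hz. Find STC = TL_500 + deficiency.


By ASTM E413, STC = value of the fitted reference contour at 500 Hz.
Contour value at 500 Hz = TL_500 + deficiency = 38 + 8 = 46
STC = 46


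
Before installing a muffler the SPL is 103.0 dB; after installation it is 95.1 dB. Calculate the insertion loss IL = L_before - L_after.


Insertion loss = SPL without muffler - SPL with muffler
IL = 103.0 - 95.1 = 7.9 dB


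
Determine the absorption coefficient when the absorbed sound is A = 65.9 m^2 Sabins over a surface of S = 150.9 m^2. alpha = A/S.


Absorption coefficient = absorbed power / incident power
alpha = A / S = 65.9 / 150.9 = 0.43671


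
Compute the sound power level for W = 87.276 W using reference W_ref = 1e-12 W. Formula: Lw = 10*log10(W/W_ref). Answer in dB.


W / W_ref = 87.276 / 1e-12 = 8.7276e+13
Lw = 10 * log10(8.7276e+13) = 139.41 dB


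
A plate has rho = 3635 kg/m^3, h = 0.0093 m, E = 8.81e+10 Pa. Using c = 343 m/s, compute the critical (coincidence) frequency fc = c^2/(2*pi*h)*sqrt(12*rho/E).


12*rho/E = 12*3635/8.81e+10 = 4.95119e-07
sqrt(12*rho/E) = sqrt(4.95119e-07) = 0.000703647
c^2/(2*pi*h) = 343^2/(2*pi*0.0093) = 2.01338e+06
fc = 2.01338e+06 * 0.000703647 = 1416.7 Hz


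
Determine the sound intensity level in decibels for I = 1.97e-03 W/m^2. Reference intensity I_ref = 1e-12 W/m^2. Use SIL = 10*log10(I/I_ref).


I / I_ref = 1.97e-03 / 1e-12 = 1.97e+09
SIL = 10 * log10(1.97e+09) = 92.945 dB


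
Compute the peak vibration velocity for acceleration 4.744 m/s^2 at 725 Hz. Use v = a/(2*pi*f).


omega = 2*pi*f = 2*pi*725 = 4555.31 rad/s
v = a / omega = 4.744 / 4555.31 = 0.0010414 m/s


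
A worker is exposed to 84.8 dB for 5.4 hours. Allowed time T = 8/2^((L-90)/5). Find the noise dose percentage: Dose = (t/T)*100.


T_allowed = 8 / 2^((84.8 - 90)/5) = 16.4498 hr
Dose = 5.4 / 16.4498 * 100 = 32.827 %


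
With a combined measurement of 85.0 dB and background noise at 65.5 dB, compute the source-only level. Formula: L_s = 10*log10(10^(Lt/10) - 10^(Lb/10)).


10^(85.0/10) = 3.16228e+08
10^(65.5/10) = 3.54813e+06
Difference = 3.16228e+08 - 3.54813e+06 = 3.1268e+08
L_source = 10*log10(3.1268e+08) = 84.951 dB


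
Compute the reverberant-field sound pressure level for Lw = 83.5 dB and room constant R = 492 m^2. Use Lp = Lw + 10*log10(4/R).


4/R = 4/492 = 0.00813008
Lp = 83.5 + 10*log10(0.00813008) = 62.601 dB


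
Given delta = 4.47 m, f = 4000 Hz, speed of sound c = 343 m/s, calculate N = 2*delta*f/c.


N = 2*delta*f/c = 2*delta/lambda, where lambda = c/f
lambda = 343 / 4000 = 0.08575 m
N = 2 * 4.47 / 0.08575 = 104.26


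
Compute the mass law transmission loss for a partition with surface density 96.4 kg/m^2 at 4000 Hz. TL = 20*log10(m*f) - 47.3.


m * f = 96.4 * 4000 = 385600
20*log10(385600) = 111.723 dB
TL = 111.723 - 47.3 = 64.423 dB


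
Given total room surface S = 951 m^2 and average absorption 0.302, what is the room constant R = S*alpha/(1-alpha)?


R = 951 * 0.302 / (1 - 0.302) = 411.46 m^2


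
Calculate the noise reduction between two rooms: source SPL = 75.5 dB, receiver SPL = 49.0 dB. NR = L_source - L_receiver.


NR = L_source - L_receiver (difference between source and receiving room levels)
NR = 75.5 - 49.0 = 26.5 dB


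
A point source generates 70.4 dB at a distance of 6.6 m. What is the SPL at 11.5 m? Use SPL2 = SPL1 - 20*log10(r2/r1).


r2/r1 = 11.5/6.6 = 1.74242
Correction = 20*log10(1.74242) = 4.82306 dB
SPL2 = 70.4 - 4.82306 = 65.577 dB


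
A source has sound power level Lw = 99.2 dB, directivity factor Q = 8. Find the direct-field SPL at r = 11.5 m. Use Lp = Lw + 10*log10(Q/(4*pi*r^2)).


4*pi*r^2 = 4*pi*11.5^2 = 1661.9 m^2
Q / (4*pi*r^2) = 8 / 1661.9 = 0.00481377
Lp = 99.2 + 10*log10(0.00481377) = 76.025 dB


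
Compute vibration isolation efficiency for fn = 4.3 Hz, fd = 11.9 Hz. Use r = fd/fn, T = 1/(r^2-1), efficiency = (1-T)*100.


r = 11.9 / 4.3 = 2.76744
r^2 - 1 = 2.76744^2 - 1 = 6.65872
T = 1/6.65872 = 0.150179
Efficiency = (1 - 0.150179)*100 = 84.982 %


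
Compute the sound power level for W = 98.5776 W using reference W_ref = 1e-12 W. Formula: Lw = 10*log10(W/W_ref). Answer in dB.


W / W_ref = 98.5776 / 1e-12 = 9.85776e+13
Lw = 10 * log10(9.85776e+13) = 139.94 dB


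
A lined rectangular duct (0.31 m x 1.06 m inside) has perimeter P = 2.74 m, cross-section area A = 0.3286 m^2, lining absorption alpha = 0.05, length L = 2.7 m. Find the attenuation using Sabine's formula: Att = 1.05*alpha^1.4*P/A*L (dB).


alpha^1.4 = 0.05^1.4 = 0.0150854
Attenuation rate = 1.05 * alpha^1.4 * P / A
= 1.05 * 0.0150854 * 2.74 / 0.3286 = 0.132078 dB/m
Total Att = 0.132078 * 2.7 = 0.35661 dB


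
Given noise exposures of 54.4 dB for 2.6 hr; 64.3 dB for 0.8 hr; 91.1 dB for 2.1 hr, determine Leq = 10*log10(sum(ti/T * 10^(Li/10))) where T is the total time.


T_total = 2.6 + 0.8 + 2.1 = 5.5 hr
(2.6/5.5) * 10^(54.4/10) = 130200
(0.8/5.5) * 10^(64.3/10) = 391496
(2.1/5.5) * 10^(91.1/10) = 4.91877e+08
Sum = 130200 + 391496 + 4.91877e+08 = 4.92399e+08
Leq = 10*log10(4.92399e+08) = 86.923 dB


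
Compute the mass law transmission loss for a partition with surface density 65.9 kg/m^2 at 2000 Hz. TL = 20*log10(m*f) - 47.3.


m * f = 65.9 * 2000 = 131800
20*log10(131800) = 102.398 dB
TL = 102.398 - 47.3 = 55.098 dB


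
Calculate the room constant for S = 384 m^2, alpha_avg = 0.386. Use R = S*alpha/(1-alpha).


R = 384 * 0.386 / (1 - 0.386) = 241.41 m^2


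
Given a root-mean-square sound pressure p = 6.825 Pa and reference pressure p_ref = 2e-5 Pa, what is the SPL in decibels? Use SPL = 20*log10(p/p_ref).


p / p_ref = 6.825 / 2e-5 = 341250
SPL = 20 * log10(341250) = 110.66 dB


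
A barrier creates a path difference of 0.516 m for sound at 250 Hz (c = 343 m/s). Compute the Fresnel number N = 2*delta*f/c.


N = 2*delta*f/c = 2*delta/lambda, where lambda = c/f
lambda = 343 / 250 = 1.372 m
N = 2 * 0.516 / 1.372 = 0.75219


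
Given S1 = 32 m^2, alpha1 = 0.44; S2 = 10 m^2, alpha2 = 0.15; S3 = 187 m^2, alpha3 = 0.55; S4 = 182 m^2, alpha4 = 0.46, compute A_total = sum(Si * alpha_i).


32 * 0.44 = 14.08
10 * 0.15 = 1.5
187 * 0.55 = 102.85
182 * 0.46 = 83.72
A_total = 14.08 + 1.5 + 102.85 + 83.72 = 202.15 m^2


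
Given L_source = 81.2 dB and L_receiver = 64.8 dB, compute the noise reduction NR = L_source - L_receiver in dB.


NR = L_source - L_receiver (difference between source and receiving room levels)
NR = 81.2 - 64.8 = 16.4 dB


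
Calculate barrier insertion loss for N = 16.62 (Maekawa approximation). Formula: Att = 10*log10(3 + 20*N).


3 + 20*N = 3 + 20*16.62 = 335.4
Att = 10*log10(335.4) = 25.256 dB


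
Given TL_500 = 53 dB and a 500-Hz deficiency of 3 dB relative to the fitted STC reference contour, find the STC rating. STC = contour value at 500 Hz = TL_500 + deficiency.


By ASTM E413, STC = value of the fitted reference contour at 500 Hz.
Contour value at 500 Hz = TL_500 + deficiency = 53 + 3 = 56
STC = 56


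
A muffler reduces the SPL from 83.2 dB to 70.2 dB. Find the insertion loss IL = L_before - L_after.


Insertion loss = SPL without muffler - SPL with muffler
IL = 83.2 - 70.2 = 13 dB


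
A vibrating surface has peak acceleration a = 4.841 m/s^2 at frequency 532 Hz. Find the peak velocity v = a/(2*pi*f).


omega = 2*pi*f = 2*pi*532 = 3342.65 rad/s
v = a / omega = 4.841 / 3342.65 = 0.0014483 m/s


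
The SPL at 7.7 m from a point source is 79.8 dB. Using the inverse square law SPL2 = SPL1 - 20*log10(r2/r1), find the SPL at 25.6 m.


r2/r1 = 25.6/7.7 = 3.32468
Correction = 20*log10(3.32468) = 10.435 dB
SPL2 = 79.8 - 10.435 = 69.365 dB


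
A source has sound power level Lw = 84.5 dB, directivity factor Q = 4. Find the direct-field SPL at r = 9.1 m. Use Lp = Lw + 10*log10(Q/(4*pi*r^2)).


4*pi*r^2 = 4*pi*9.1^2 = 1040.62 m^2
Q / (4*pi*r^2) = 4 / 1040.62 = 0.00384386
Lp = 84.5 + 10*log10(0.00384386) = 60.348 dB


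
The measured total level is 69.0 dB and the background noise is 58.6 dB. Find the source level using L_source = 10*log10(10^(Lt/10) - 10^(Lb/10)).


10^(69.0/10) = 7.94328e+06
10^(58.6/10) = 724436
Difference = 7.94328e+06 - 724436 = 7.21884e+06
L_source = 10*log10(7.21884e+06) = 68.585 dB


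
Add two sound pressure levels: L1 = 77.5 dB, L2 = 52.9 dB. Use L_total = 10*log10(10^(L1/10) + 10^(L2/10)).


10^(77.5/10) = 5.62341e+07
10^(52.9/10) = 194984
Sum = 5.62341e+07 + 194984 = 5.64291e+07
L_total = 10*log10(5.64291e+07) = 77.515 dB


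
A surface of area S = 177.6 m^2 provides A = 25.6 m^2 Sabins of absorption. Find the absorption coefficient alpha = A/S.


Absorption coefficient = absorbed power / incident power
alpha = A / S = 25.6 / 177.6 = 0.14414


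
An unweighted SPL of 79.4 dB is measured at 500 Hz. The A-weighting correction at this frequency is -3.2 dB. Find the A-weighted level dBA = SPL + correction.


A-weighting table: 500 Hz -> -3.2 dB correction
SPL_A = SPL + correction = 79.4 + (-3.2) = 76.2 dBA


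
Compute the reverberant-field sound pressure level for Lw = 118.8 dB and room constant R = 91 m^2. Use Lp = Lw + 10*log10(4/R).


4/R = 4/91 = 0.043956
Lp = 118.8 + 10*log10(0.043956) = 105.23 dB


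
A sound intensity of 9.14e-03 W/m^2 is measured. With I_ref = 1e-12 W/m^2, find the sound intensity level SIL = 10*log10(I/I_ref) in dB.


I / I_ref = 9.14e-03 / 1e-12 = 9.14e+09
SIL = 10 * log10(9.14e+09) = 99.609 dB


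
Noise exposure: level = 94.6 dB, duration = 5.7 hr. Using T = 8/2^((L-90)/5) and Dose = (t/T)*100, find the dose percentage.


T_allowed = 8 / 2^((94.6 - 90)/5) = 4.22807 hr
Dose = 5.7 / 4.22807 * 100 = 134.81 %


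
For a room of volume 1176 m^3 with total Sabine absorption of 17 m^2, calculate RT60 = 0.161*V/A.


RT60 = 0.161 * 1176 / 17 = 11.137 s


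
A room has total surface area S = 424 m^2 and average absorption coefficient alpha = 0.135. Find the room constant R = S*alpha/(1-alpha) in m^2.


R = 424 * 0.135 / (1 - 0.135) = 66.173 m^2


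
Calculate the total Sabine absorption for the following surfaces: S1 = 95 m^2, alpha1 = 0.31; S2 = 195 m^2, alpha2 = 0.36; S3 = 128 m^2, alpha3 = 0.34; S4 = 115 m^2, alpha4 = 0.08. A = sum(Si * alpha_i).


95 * 0.31 = 29.45
195 * 0.36 = 70.2
128 * 0.34 = 43.52
115 * 0.08 = 9.2
A_total = 29.45 + 70.2 + 43.52 + 9.2 = 152.37 m^2


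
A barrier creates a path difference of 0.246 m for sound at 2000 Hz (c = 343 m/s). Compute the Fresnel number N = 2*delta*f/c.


N = 2*delta*f/c = 2*delta/lambda, where lambda = c/f
lambda = 343 / 2000 = 0.1715 m
N = 2 * 0.246 / 0.1715 = 2.8688


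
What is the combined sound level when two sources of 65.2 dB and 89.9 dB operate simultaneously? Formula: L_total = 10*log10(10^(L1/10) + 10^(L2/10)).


10^(65.2/10) = 3.31131e+06
10^(89.9/10) = 9.77237e+08
Sum = 3.31131e+06 + 9.77237e+08 = 9.80548e+08
L_total = 10*log10(9.80548e+08) = 89.915 dB


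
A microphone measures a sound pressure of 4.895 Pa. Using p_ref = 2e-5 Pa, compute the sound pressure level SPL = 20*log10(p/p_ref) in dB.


p / p_ref = 4.895 / 2e-5 = 244750
SPL = 20 * log10(244750) = 107.77 dB


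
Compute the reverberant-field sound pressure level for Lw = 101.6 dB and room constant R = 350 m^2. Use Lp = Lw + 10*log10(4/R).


4/R = 4/350 = 0.0114286
Lp = 101.6 + 10*log10(0.0114286) = 82.18 dB


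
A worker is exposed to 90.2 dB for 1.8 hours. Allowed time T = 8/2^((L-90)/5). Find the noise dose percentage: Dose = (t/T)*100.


T_allowed = 8 / 2^((90.2 - 90)/5) = 7.78124 hr
Dose = 1.8 / 7.78124 * 100 = 23.133 %


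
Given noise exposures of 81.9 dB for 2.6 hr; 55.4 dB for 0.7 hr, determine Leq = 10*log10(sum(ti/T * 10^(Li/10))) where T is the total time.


T_total = 2.6 + 0.7 = 3.3 hr
(2.6/3.3) * 10^(81.9/10) = 1.22028e+08
(0.7/3.3) * 10^(55.4/10) = 73550.2
Sum = 1.22028e+08 + 73550.2 = 1.22102e+08
Leq = 10*log10(1.22102e+08) = 80.867 dB


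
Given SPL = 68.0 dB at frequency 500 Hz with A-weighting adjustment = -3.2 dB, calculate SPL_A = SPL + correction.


A-weighting table: 500 Hz -> -3.2 dB correction
SPL_A = SPL + correction = 68.0 + (-3.2) = 64.8 dBA


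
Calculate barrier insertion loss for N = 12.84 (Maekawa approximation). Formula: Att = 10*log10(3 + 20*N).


3 + 20*N = 3 + 20*12.84 = 259.8
Att = 10*log10(259.8) = 24.146 dB


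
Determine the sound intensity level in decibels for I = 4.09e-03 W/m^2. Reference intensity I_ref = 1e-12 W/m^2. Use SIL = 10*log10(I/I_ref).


I / I_ref = 4.09e-03 / 1e-12 = 4.09e+09
SIL = 10 * log10(4.09e+09) = 96.117 dB


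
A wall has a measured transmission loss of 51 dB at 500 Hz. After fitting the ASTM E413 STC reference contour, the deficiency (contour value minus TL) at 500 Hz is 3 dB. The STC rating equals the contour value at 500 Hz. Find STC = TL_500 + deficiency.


By ASTM E413, STC = value of the fitted reference contour at 500 Hz.
Contour value at 500 Hz = TL_500 + deficiency = 51 + 3 = 54
STC = 54


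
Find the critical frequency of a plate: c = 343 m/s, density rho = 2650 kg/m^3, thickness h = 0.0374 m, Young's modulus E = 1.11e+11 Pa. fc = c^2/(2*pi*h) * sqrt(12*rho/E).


12*rho/E = 12*2650/1.11e+11 = 2.86486e-07
sqrt(12*rho/E) = sqrt(2.86486e-07) = 0.000535244
c^2/(2*pi*h) = 343^2/(2*pi*0.0374) = 500653
fc = 500653 * 0.000535244 = 267.97 Hz


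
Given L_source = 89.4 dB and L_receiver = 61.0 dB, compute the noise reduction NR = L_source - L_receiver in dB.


NR = L_source - L_receiver (difference between source and receiving room levels)
NR = 89.4 - 61.0 = 28.4 dB


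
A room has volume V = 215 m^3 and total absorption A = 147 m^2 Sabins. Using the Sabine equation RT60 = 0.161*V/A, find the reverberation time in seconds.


RT60 = 0.161 * 215 / 147 = 0.23548 s


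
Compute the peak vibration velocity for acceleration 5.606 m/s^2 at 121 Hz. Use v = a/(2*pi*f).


omega = 2*pi*f = 2*pi*121 = 760.265 rad/s
v = a / omega = 5.606 / 760.265 = 0.0073737 m/s


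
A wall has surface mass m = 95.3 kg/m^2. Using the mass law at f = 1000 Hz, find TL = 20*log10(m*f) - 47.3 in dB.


m * f = 95.3 * 1000 = 95300
20*log10(95300) = 99.5819 dB
TL = 99.5819 - 47.3 = 52.282 dB


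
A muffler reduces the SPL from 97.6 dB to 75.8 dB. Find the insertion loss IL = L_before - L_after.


Insertion loss = SPL without muffler - SPL with muffler
IL = 97.6 - 75.8 = 21.8 dB


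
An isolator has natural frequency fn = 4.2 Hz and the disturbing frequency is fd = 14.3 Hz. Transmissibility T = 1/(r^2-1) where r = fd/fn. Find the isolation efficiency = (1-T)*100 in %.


r = 14.3 / 4.2 = 3.40476
r^2 - 1 = 3.40476^2 - 1 = 10.5924
T = 1/10.5924 = 0.0944073
Efficiency = (1 - 0.0944073)*100 = 90.559 %


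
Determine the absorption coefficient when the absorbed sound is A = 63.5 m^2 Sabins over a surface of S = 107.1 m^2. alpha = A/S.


Absorption coefficient = absorbed power / incident power
alpha = A / S = 63.5 / 107.1 = 0.5929


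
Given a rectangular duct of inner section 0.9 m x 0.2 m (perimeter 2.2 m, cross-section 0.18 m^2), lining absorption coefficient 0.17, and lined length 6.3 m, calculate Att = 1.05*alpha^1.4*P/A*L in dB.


alpha^1.4 = 0.17^1.4 = 0.0836813
Attenuation rate = 1.05 * alpha^1.4 * P / A
= 1.05 * 0.0836813 * 2.2 / 0.18 = 1.07391 dB/m
Total Att = 1.07391 * 6.3 = 6.7656 dB


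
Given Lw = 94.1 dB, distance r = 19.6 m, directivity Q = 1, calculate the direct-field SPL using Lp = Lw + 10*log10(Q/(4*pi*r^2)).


4*pi*r^2 = 4*pi*19.6^2 = 4827.5 m^2
Q / (4*pi*r^2) = 1 / 4827.5 = 0.000207147
Lp = 94.1 + 10*log10(0.000207147) = 57.263 dB


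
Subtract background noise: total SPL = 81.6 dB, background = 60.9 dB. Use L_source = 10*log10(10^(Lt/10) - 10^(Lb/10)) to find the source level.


10^(81.6/10) = 1.44544e+08
10^(60.9/10) = 1.23027e+06
Difference = 1.44544e+08 - 1.23027e+06 = 1.43314e+08
L_source = 10*log10(1.43314e+08) = 81.563 dB


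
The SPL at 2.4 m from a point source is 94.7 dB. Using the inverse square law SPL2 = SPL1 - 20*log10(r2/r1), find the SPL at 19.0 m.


r2/r1 = 19.0/2.4 = 7.91667
Correction = 20*log10(7.91667) = 17.9709 dB
SPL2 = 94.7 - 17.9709 = 76.729 dB


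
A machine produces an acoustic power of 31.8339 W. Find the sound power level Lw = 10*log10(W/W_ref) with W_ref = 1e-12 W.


W / W_ref = 31.8339 / 1e-12 = 3.18339e+13
Lw = 10 * log10(3.18339e+13) = 135.03 dB


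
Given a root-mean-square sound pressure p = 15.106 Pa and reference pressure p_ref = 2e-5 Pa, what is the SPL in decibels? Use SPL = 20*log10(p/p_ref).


p / p_ref = 15.106 / 2e-5 = 755300
SPL = 20 * log10(755300) = 117.56 dB


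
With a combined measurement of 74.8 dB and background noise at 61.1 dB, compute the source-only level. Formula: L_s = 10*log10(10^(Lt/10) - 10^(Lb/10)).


10^(74.8/10) = 3.01995e+07
10^(61.1/10) = 1.28825e+06
Difference = 3.01995e+07 - 1.28825e+06 = 2.89112e+07
L_source = 10*log10(2.89112e+07) = 74.611 dB


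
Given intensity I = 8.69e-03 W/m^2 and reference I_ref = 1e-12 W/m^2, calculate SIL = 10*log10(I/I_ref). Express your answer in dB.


I / I_ref = 8.69e-03 / 1e-12 = 8.69e+09
SIL = 10 * log10(8.69e+09) = 99.39 dB


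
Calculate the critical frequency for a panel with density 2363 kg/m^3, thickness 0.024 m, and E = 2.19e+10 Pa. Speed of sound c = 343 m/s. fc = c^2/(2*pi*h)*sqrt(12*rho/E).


12*rho/E = 12*2363/2.19e+10 = 1.29479e-06
sqrt(12*rho/E) = sqrt(1.29479e-06) = 0.00113789
c^2/(2*pi*h) = 343^2/(2*pi*0.024) = 780184
fc = 780184 * 0.00113789 = 887.76 Hz


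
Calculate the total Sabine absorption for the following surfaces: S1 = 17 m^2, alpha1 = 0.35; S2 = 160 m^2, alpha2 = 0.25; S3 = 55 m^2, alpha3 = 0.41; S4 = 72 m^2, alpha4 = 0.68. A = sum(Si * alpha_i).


17 * 0.35 = 5.95
160 * 0.25 = 40
55 * 0.41 = 22.55
72 * 0.68 = 48.96
A_total = 5.95 + 40 + 22.55 + 48.96 = 117.46 m^2


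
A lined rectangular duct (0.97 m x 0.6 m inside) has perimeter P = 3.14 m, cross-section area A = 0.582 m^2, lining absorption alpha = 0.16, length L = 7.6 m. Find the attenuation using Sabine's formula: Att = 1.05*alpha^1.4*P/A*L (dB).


alpha^1.4 = 0.16^1.4 = 0.076872
Attenuation rate = 1.05 * alpha^1.4 * P / A
= 1.05 * 0.076872 * 3.14 / 0.582 = 0.435476 dB/m
Total Att = 0.435476 * 7.6 = 3.3096 dB


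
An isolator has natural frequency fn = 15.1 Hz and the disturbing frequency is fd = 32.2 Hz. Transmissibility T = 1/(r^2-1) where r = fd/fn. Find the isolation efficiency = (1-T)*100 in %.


r = 32.2 / 15.1 = 2.13245
r^2 - 1 = 2.13245^2 - 1 = 3.54734
T = 1/3.54734 = 0.281901
Efficiency = (1 - 0.281901)*100 = 71.81 %


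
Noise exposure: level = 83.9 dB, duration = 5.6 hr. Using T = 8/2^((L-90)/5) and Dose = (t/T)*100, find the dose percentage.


T_allowed = 8 / 2^((83.9 - 90)/5) = 18.6357 hr
Dose = 5.6 / 18.6357 * 100 = 30.05 %


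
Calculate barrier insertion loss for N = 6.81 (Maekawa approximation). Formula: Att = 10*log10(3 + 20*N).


3 + 20*N = 3 + 20*6.81 = 139.2
Att = 10*log10(139.2) = 21.436 dB


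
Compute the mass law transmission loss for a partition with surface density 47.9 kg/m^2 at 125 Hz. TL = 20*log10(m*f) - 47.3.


m * f = 47.9 * 125 = 5987.5
20*log10(5987.5) = 75.5449 dB
TL = 75.5449 - 47.3 = 28.245 dB
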